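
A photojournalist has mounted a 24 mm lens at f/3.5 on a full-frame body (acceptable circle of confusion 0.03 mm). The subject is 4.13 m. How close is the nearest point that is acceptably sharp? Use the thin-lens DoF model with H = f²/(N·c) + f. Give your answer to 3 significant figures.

Hyperfocal distance H = f²/(N·c) + f = 24²/(3.5 × 0.03) + 24 = 576/0.105 + 24 ≈ 5509.7 mm ≈ 5.510 m.
Near limit Dn = s·(H − f)/(H + s − 2f) = 4130 × (5509.7 − 24) / (5509.7 + 4130 − 2 × 24) = 4130 × 5485.7 / 9591.7 ≈ 2362.0 mm ≈ 2.36 m.

2.36 m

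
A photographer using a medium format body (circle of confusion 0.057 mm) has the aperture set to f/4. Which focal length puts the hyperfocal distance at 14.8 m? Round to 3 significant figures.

58.0 mm

From H = f²/(N·c) + f, with f ≪ H: f ≈ √(H·N·c) = √(14800 × 4 × 0.057) = √3374.4 ≈ 58.09 mm.
Exact: f² + N·c·f − N·c·H = 0 ⇒ f = (−N·c + √((N·c)² + 4·N·c·H))/2 = (−0.228 + √13498)/2 ≈ 57.976 mm ≈ 58.0 mm.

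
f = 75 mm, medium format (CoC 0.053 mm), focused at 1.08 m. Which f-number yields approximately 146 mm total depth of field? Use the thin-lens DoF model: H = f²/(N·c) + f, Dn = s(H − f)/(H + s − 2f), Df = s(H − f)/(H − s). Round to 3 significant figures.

Write h = H − f = f²/(N·c). The thin-lens limits are Dn = s·h/(h + (s−f)) and Df = s·h/(h − (s−f)), so DoF = Df − Dn = 2·s·(s−f)·h / (h² − (s−f)²).
That is a quadratic in h: DoF·h² − 2·s·(s−f)·h − DoF·(s−f)² = 0 ⇒ h = (s−f)·(s + √(s² + DoF²)) / DoF = 1005 × (1080 + √(1080² + 146²)) / 146 = 1005 × (1080 + 1089.82) / 146 ≈ 14936 mm.
Then N = f²/(c·h) = 75² / (0.053 × 14936) = 5625 / 791.61 ≈ 7.11.

f/7.11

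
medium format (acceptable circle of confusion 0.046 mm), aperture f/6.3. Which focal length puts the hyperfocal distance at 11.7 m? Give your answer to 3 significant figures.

58.1 mm

From H = f²/(N·c) + f, with f ≪ H: f ≈ √(H·N·c) = √(11700 × 6.3 × 0.046) = √3390.7 ≈ 58.23 mm.
Exact: f² + N·c·f − N·c·H = 0 ⇒ f = (−N·c + √((N·c)² + 4·N·c·H))/2 = (−0.2898 + √13563)/2 ≈ 58.085 mm ≈ 58.1 mm.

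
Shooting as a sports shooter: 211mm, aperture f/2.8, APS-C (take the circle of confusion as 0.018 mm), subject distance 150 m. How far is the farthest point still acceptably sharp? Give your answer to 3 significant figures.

Hyperfocal distance H = f²/(N·c) + f = 211²/(2.8 × 0.018) + 211 = 44521/0.0504 + 211 ≈ 883564.2 mm ≈ 883.6 m.
Far limit Df = s·(H − f)/(H − s) = 150000 × (883564.2 − 211) / (883564.2 − 150000) = 150000 × 883353.2 / 733564.2 ≈ 180629 mm ≈ 181 m.

181 m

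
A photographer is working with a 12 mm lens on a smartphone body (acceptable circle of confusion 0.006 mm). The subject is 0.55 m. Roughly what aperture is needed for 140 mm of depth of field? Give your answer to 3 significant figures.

Write h = H − f = f²/(N·c). The thin-lens limits are Dn = s·h/(h + (s−f)) and Df = s·h/(h − (s−f)), so DoF = Df − Dn = 2·s·(s−f)·h / (h² − (s−f)²).
That is a quadratic in h: DoF·h² − 2·s·(s−f)·h − DoF·(s−f)² = 0 ⇒ h = (s−f)·(s + √(s² + DoF²)) / DoF = 538 × (550 + √(550² + 140²)) / 140 = 538 × (550 + 567.539) / 140 ≈ 4294.5 mm.
Then N = f²/(c·h) = 12² / (0.006 × 4294.5) = 144 / 25.767 ≈ 5.59.

f/5.59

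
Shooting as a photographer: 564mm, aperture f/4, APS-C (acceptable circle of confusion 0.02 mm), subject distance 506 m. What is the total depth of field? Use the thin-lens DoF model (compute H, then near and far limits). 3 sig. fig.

131 m

Hyperfocal distance H = f²/(N·c) + f = 564²/(4 × 0.02) + 564 = 318096/0.08 + 564 ≈ 3976764.0 mm ≈ 3977 m.
Near limit Dn = s·(H − f)/(H + s − 2f) = 506000 × (3976764.0 − 564) / (3976764.0 + 506000 − 2 × 564) = 506000 × 3976200.0 / 4481636.0 ≈ 448934 mm.
Far limit Df = s·(H − f)/(H − s) = 506000 × (3976764.0 − 564) / (3976764.0 − 506000) = 506000 × 3976200.0 / 3470764.0 ≈ 579687 mm.
Depth of field = Df − Dn = 579687 − 448934 ≈ 130753 mm ≈ 131 m.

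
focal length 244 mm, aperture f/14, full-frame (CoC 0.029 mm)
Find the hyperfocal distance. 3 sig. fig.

Hyperfocal distance H = f²/(N·c) + f = 244²/(14 × 0.029) + 244 = 59536/0.406 + 244 ≈ 146884.4 mm ≈ 147 m.

147 m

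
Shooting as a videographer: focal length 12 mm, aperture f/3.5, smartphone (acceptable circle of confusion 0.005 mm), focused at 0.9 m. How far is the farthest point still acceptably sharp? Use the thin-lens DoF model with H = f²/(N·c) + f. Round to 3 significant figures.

Hyperfocal distance H = f²/(N·c) + f = 12²/(3.5 × 0.005) + 12 = 144/0.0175 + 12 ≈ 8240.6 mm ≈ 8.241 m.
Far limit Df = s·(H − f)/(H − s) = 900 × (8240.6 − 12) / (8240.6 − 900) = 900 × 8228.6 / 7340.6 ≈ 1008.9 mm ≈ 1.01 m.

1.01 m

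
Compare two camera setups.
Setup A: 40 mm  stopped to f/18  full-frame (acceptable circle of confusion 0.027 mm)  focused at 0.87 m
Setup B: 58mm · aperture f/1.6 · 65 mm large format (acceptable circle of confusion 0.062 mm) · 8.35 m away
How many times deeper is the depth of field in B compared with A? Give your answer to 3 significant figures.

Setup A: H = 40²/(18×0.027) + 40 ≈ 3332.2 mm; DoF = Df − Dn = 1163.28 − 694.83 ≈ 468.45 mm.
Setup B: H = 58²/(1.6×0.062) + 58 ≈ 33969.3 mm; DoF = Df − Dn = 11052.6 − 6709.4 ≈ 4343.2 mm.
Ratio = 4343.2 / 468.45 ≈ 9.27.

9.27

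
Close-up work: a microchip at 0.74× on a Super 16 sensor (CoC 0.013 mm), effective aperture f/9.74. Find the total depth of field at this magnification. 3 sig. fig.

At magnification m, DoF ≈ 2·N_eff·c/m² = 2 × 9.74 × 0.013 / 0.74² = 0.2532 / 0.5476 ≈ 0.462 mm.

0.462 mm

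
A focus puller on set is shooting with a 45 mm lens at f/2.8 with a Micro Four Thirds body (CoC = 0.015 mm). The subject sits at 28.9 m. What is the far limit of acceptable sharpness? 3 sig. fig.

Hyperfocal distance H = f²/(N·c) + f = 45²/(2.8 × 0.015) + 45 = 2025/0.042 + 45 ≈ 48259.3 mm ≈ 48.26 m.
Far limit Df = s·(H − f)/(H − s) = 28900 × (48259.3 − 45) / (48259.3 − 28900) = 28900 × 48214.3 / 19359.3 ≈ 71975 mm ≈ 72.0 m.

72.0 m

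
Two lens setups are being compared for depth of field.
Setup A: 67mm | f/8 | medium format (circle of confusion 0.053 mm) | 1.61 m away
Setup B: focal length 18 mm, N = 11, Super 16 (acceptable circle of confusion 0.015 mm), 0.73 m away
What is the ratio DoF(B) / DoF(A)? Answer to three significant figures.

1.27

Setup A: H = 67²/(8×0.053) + 67 ≈ 10654.3 mm; DoF = Df − Dn = 1884.67 − 1405.20 ≈ 479.47 mm.
Setup B: H = 18²/(11×0.015) + 18 ≈ 1981.6 mm; DoF = Df − Dn = 1145.26 − 535.74 ≈ 609.52 mm.
Ratio = 609.52 / 479.47 ≈ 1.27.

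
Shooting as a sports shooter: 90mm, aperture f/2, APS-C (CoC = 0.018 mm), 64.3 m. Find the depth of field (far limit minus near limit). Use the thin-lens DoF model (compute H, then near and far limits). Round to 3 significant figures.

Hyperfocal distance H = f²/(N·c) + f = 90²/(2 × 0.018) + 90 = 8100/0.036 + 90 ≈ 225090.0 mm ≈ 225.1 m.
Near limit Dn = s·(H − f)/(H + s − 2f) = 64300 × (225090.0 − 90) / (225090.0 + 64300 − 2 × 90) = 64300 × 225000.0 / 289210.0 ≈ 50024 mm.
Far limit Df = s·(H − f)/(H − s) = 64300 × (225090.0 − 90) / (225090.0 − 64300) = 64300 × 225000.0 / 160790.0 ≈ 89978 mm.
Depth of field = Df − Dn = 89978 − 50024 ≈ 39954 mm ≈ 40.0 m.

40.0 m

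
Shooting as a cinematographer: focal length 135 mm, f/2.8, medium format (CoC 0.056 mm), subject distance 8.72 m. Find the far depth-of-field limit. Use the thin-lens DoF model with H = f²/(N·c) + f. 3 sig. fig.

Hyperfocal distance H = f²/(N·c) + f = 135²/(2.8 × 0.056) + 135 = 18225/0.1568 + 135 ≈ 116365.9 mm ≈ 116.4 m.
Far limit Df = s·(H − f)/(H − s) = 8720 × (116365.9 − 135) / (116365.9 − 8720) = 8720 × 116230.9 / 107645.9 ≈ 9415.4 mm ≈ 9.42 m.

9.42 m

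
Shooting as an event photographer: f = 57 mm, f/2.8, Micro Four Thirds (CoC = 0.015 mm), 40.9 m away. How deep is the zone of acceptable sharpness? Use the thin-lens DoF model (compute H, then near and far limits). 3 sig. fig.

Hyperfocal distance H = f²/(N·c) + f = 57²/(2.8 × 0.015) + 57 = 3249/0.042 + 57 ≈ 77414.1 mm ≈ 77.41 m.
Near limit Dn = s·(H − f)/(H + s − 2f) = 40900 × (77414.1 − 57) / (77414.1 + 40900 − 2 × 57) = 40900 × 77357.1 / 118200.1 ≈ 26767 mm.
Far limit Df = s·(H − f)/(H − s) = 40900 × (77414.1 − 57) / (77414.1 − 40900) = 40900 × 77357.1 / 36514.1 ≈ 86649 mm.
Depth of field = Df − Dn = 86649 − 26767 ≈ 59882 mm ≈ 59.9 m.

59.9 m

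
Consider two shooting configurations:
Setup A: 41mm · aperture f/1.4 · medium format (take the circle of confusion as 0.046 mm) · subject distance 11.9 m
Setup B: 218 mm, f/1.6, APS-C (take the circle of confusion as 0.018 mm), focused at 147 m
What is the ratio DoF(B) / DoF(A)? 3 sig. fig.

1.93

Setup A: H = 41²/(1.4×0.046) + 41 ≈ 26143.5 mm; DoF = Df − Dn = 21808 − 8182 ≈ 13626 mm.
Setup B: H = 218²/(1.6×0.018) + 218 ≈ 1650356.9 mm; DoF = Df − Dn = 161353 − 134992 ≈ 26361 mm.
Ratio = 26361 / 13626 ≈ 1.93.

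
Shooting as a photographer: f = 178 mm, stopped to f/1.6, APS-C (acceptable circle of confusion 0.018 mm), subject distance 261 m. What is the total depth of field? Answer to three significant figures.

131 m

Hyperfocal distance H = f²/(N·c) + f = 178²/(1.6 × 0.018) + 178 = 31684/0.0288 + 178 ≈ 1100316.9 mm ≈ 1100 m.
Near limit Dn = s·(H − f)/(H + s − 2f) = 261000 × (1100316.9 − 178) / (1100316.9 + 261000 − 2 × 178) = 261000 × 1100138.9 / 1360960.9 ≈ 210981 mm.
Far limit Df = s·(H − f)/(H − s) = 261000 × (1100316.9 − 178) / (1100316.9 − 261000) = 261000 × 1100138.9 / 839316.9 ≈ 342107 mm.
Depth of field = Df − Dn = 342107 − 210981 ≈ 131126 mm ≈ 131 m.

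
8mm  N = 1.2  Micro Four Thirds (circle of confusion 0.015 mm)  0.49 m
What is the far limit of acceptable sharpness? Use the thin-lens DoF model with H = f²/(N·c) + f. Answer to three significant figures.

Hyperfocal distance H = f²/(N·c) + f = 8²/(1.2 × 0.015) + 8 = 64/0.018 + 8 ≈ 3563.6 mm ≈ 3.564 m.
Far limit Df = s·(H − f)/(H − s) = 490 × (3563.6 − 8) / (3563.6 − 490) = 490 × 3555.6 / 3073.6 ≈ 566.84 mm ≈ 0.567 m.

0.567 m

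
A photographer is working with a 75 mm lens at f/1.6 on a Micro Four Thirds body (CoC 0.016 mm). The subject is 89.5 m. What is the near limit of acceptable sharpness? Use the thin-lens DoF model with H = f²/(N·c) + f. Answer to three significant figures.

Hyperfocal distance H = f²/(N·c) + f = 75²/(1.6 × 0.016) + 75 = 5625/0.0256 + 75 ≈ 219801.6 mm ≈ 219.8 m.
Near limit Dn = s·(H − f)/(H + s − 2f) = 89500 × (219801.6 − 75) / (219801.6 + 89500 − 2 × 75) = 89500 × 219726.6 / 309151.6 ≈ 63611 mm ≈ 63.6 m.

63.6 m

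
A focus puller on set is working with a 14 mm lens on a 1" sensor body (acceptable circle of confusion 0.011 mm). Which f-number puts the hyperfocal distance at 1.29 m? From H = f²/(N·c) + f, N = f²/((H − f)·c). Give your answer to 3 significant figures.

Rearrange H = f²/(N·c) + f for N: N = f² / ((H − f)·c).
N = 14² / ((1290 − 14) × 0.011) = 196 / 14.04 ≈ 14.

f/14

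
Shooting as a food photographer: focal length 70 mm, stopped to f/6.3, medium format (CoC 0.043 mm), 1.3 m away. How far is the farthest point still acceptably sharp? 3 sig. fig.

Hyperfocal distance H = f²/(N·c) + f = 70²/(6.3 × 0.043) + 70 = 4900/0.2709 + 70 ≈ 18157.9 mm ≈ 18.16 m.
Far limit Df = s·(H − f)/(H − s) = 1300 × (18157.9 − 70) / (18157.9 − 1300) = 1300 × 18087.9 / 16857.9 ≈ 1394.9 mm ≈ 1.39 m.

1.39 m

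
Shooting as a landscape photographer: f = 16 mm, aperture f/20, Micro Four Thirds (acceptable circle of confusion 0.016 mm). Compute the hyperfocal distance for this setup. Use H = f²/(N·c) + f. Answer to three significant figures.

0.816 m

Hyperfocal distance H = f²/(N·c) + f = 16²/(20 × 0.016) + 16 = 256/0.32 + 16 ≈ 816.0 mm ≈ 0.816 m.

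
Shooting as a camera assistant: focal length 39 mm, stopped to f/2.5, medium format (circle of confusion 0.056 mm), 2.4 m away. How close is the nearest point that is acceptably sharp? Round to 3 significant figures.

1.97 m

Hyperfocal distance H = f²/(N·c) + f = 39²/(2.5 × 0.056) + 39 = 1521/0.14 + 39 ≈ 10903.3 mm ≈ 10.90 m.
Near limit Dn = s·(H − f)/(H + s − 2f) = 2400 × (10903.3 − 39) / (10903.3 + 2400 − 2 × 39) = 2400 × 10864.3 / 13225.3 ≈ 1971.5 mm ≈ 1.97 m.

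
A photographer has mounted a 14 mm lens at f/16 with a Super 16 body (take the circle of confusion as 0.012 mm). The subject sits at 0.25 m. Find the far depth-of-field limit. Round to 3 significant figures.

325 mm

Hyperfocal distance H = f²/(N·c) + f = 14²/(16 × 0.012) + 14 = 196/0.192 + 14 ≈ 1034.8 mm ≈ 1.035 m.
Far limit Df = s·(H − f)/(H − s) = 250 × (1034.8 − 14) / (1034.8 − 250) = 250 × 1020.8 / 784.8 ≈ 325.18 mm.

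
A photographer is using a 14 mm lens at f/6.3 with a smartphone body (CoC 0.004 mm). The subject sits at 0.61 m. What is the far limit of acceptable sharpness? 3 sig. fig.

Hyperfocal distance H = f²/(N·c) + f = 14²/(6.3 × 0.004) + 14 = 196/0.0252 + 14 ≈ 7791.8 mm ≈ 7.792 m.
Far limit Df = s·(H − f)/(H − s) = 610 × (7791.8 − 14) / (7791.8 − 610) = 610 × 7777.8 / 7181.8 ≈ 660.62 mm ≈ 0.661 m.

0.661 m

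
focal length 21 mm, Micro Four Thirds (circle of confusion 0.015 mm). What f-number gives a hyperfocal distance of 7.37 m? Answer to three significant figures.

f/4

Rearrange H = f²/(N·c) + f for N: N = f² / ((H − f)·c).
N = 21² / ((7370 − 21) × 0.015) = 441 / 110.2 ≈ 4.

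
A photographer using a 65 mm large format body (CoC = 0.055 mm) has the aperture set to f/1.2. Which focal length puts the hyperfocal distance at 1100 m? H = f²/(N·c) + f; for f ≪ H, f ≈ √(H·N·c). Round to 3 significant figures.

269 mm

From H = f²/(N·c) + f, with f ≪ H: f ≈ √(H·N·c) = √(1100000 × 1.2 × 0.055) = √72600 ≈ 269.4 mm.
The +f correction barely moves this — solving exactly, f² + N·c·f − N·c·H = 0 ⇒ f = (−N·c + √((N·c)² + 4·N·c·H))/2 = (−0.066 + √290400)/2 ≈ 269.41 mm, so f ≈ 269 mm.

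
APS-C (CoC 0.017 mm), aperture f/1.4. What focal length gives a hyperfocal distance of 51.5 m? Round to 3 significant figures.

35.0 mm

From H = f²/(N·c) + f, with f ≪ H: f ≈ √(H·N·c) = √(51500 × 1.4 × 0.017) = √1225.7 ≈ 35.01 mm.
The +f correction barely moves this — solving exactly, f² + N·c·f − N·c·H = 0 ⇒ f = (−N·c + √((N·c)² + 4·N·c·H))/2 = (−0.0238 + √4902.8)/2 ≈ 34.998 mm, so f ≈ 35.0 mm.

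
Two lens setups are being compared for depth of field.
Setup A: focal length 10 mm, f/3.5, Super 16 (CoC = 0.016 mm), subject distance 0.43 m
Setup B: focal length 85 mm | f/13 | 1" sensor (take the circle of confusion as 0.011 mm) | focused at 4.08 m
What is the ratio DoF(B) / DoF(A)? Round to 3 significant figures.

Setup A: H = 10²/(3.5×0.016) + 10 ≈ 1795.7 mm; DoF = Df − Dn = 562.24 − 348.12 ≈ 214.12 mm.
Setup B: H = 85²/(13×0.011) + 85 ≈ 50609.5 mm; DoF = Df − Dn = 4430.31 − 3781.03 ≈ 649.28 mm.
Ratio = 649.28 / 214.12 ≈ 3.03.

3.03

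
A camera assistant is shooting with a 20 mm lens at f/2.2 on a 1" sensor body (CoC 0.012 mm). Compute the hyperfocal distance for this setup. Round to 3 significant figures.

15.2 m

Hyperfocal distance H = f²/(N·c) + f = 20²/(2.2 × 0.012) + 20 = 400/0.0264 + 20 ≈ 15171.5 mm ≈ 15.2 m.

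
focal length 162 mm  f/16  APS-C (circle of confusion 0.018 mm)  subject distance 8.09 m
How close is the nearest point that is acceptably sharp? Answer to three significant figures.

7.44 m

Hyperfocal distance H = f²/(N·c) + f = 162²/(16 × 0.018) + 162 = 26244/0.288 + 162 ≈ 91287.0 mm ≈ 91.29 m.
Near limit Dn = s·(H − f)/(H + s − 2f) = 8090 × (91287.0 − 162) / (91287.0 + 8090 − 2 × 162) = 8090 × 91125.0 / 99053.0 ≈ 7442.5 mm ≈ 7.44 m.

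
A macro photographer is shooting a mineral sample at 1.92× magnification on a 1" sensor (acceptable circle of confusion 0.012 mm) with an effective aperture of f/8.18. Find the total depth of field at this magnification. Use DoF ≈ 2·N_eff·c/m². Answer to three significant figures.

At magnification m, DoF ≈ 2·N_eff·c/m² = 2 × 8.18 × 0.012 / 1.92² = 0.1963 / 3.686 ≈ 0.0533 mm.

0.0533 mm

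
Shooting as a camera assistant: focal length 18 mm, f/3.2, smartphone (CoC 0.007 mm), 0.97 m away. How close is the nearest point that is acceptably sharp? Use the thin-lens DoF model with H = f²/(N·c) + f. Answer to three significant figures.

Hyperfocal distance H = f²/(N·c) + f = 18²/(3.2 × 0.007) + 18 = 324/0.0224 + 18 ≈ 14482.3 mm ≈ 14.48 m.
Near limit Dn = s·(H − f)/(H + s − 2f) = 970 × (14482.3 − 18) / (14482.3 + 970 − 2 × 18) = 970 × 14464.3 / 15416.3 ≈ 910.10 mm ≈ 0.910 m.

0.910 m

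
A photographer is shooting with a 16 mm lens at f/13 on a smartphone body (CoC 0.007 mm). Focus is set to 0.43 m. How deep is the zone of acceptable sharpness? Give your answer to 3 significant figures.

Hyperfocal distance H = f²/(N·c) + f = 16²/(13 × 0.007) + 16 = 256/0.091 + 16 ≈ 2829.2 mm ≈ 2.829 m.
Near limit Dn = s·(H − f)/(H + s − 2f) = 430 × (2829.2 − 16) / (2829.2 + 430 − 2 × 16) = 430 × 2813.2 / 3227.2 ≈ 374.84 mm.
Far limit Df = s·(H − f)/(H − s) = 430 × (2829.2 − 16) / (2829.2 − 430) = 430 × 2813.2 / 2399.2 ≈ 504.20 mm.
Depth of field = Df − Dn = 504.20 − 374.84 ≈ 129.36 mm.

129 mm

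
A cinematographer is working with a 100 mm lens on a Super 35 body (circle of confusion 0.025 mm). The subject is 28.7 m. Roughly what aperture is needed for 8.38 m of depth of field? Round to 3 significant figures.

f/2.00

Write h = H − f = f²/(N·c). The thin-lens limits are Dn = s·h/(h + (s−f)) and Df = s·h/(h − (s−f)), so DoF = Df − Dn = 2·s·(s−f)·h / (h² − (s−f)²).
That is a quadratic in h: DoF·h² − 2·s·(s−f)·h − DoF·(s−f)² = 0 ⇒ h = (s−f)·(s + √(s² + DoF²)) / DoF = 28600 × (28700 + √(28700² + 8380²)) / 8380 = 28600 × (28700 + 29898.4) / 8380 ≈ 199990 mm.
Then N = f²/(c·h) = 100² / (0.025 × 199990) = 10000 / 4999.7 ≈ 2.00.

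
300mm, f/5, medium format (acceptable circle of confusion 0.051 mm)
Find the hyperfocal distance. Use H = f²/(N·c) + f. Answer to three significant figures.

353 m

Hyperfocal distance H = f²/(N·c) + f = 300²/(5 × 0.051) + 300 = 90000/0.255 + 300 ≈ 353241.2 mm ≈ 353 m.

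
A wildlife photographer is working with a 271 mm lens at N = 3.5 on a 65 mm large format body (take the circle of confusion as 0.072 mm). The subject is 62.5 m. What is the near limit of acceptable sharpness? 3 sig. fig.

51.5 m

Hyperfocal distance H = f²/(N·c) + f = 271²/(3.5 × 0.072) + 271 = 73441/0.252 + 271 ≈ 291703.5 mm ≈ 291.7 m.
Near limit Dn = s·(H − f)/(H + s − 2f) = 62500 × (291703.5 − 271) / (291703.5 + 62500 − 2 × 271) = 62500 × 291432.5 / 353661.5 ≈ 51503 mm ≈ 51.5 m.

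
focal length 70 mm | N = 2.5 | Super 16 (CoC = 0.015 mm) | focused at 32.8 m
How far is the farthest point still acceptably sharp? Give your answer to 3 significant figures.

43.8 m

Hyperfocal distance H = f²/(N·c) + f = 70²/(2.5 × 0.015) + 70 = 4900/0.0375 + 70 ≈ 130736.7 mm ≈ 130.7 m.
Far limit Df = s·(H − f)/(H − s) = 32800 × (130736.7 − 70) / (130736.7 − 32800) = 32800 × 130666.7 / 97936.7 ≈ 43762 mm ≈ 43.8 m.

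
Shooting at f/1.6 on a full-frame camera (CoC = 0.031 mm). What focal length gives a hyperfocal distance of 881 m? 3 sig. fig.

209 mm

From H = f²/(N·c) + f, with f ≪ H: f ≈ √(H·N·c) = √(881000 × 1.6 × 0.031) = √43698 ≈ 209.0 mm.
The +f correction barely moves this — solving exactly, f² + N·c·f − N·c·H = 0 ⇒ f = (−N·c + √((N·c)² + 4·N·c·H))/2 = (−0.0496 + √174790)/2 ≈ 209.01 mm, so f ≈ 209 mm.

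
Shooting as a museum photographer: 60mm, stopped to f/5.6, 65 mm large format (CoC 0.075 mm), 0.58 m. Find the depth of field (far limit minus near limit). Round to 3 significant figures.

70.6 mm

Hyperfocal distance H = f²/(N·c) + f = 60²/(5.6 × 0.075) + 60 = 3600/0.42 + 60 ≈ 8631.4 mm ≈ 8.631 m.
Near limit Dn = s·(H − f)/(H + s − 2f) = 580 × (8631.4 − 60) / (8631.4 + 580 − 2 × 60) = 580 × 8571.4 / 9091.4 ≈ 546.826 mm.
Far limit Df = s·(H − f)/(H − s) = 580 × (8631.4 − 60) / (8631.4 − 580) = 580 × 8571.4 / 8051.4 ≈ 617.459 mm.
Depth of field = Df − Dn = 617.459 − 546.826 ≈ 70.633 mm.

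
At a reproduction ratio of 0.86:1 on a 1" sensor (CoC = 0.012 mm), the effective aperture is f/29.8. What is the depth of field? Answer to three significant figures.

At magnification m, DoF ≈ 2·N_eff·c/m² = 2 × 29.8 × 0.012 / 0.86² = 0.7152 / 0.7396 ≈ 0.967 mm.

0.967 mm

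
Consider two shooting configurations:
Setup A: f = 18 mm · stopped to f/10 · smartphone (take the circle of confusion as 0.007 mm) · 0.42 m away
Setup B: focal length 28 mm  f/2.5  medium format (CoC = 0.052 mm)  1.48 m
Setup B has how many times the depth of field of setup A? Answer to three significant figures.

Setup A: H = 18²/(10×0.007) + 18 ≈ 4646.6 mm; DoF = Df − Dn = 459.947 − 386.437 ≈ 73.510 mm.
Setup B: H = 28²/(2.5×0.052) + 28 ≈ 6058.8 mm; DoF = Df − Dn = 1949.33 − 1192.81 ≈ 756.52 mm.
Ratio = 756.52 / 73.510 ≈ 10.3.

10.3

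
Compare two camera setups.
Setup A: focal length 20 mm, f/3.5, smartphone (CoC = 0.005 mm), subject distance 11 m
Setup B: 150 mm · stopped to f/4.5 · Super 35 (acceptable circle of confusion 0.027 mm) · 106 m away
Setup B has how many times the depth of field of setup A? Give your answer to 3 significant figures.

13.1

Setup A: H = 20²/(3.5×0.005) + 20 ≈ 22877.1 mm; DoF = Df − Dn = 21169 − 7431 ≈ 13738 mm.
Setup B: H = 150²/(4.5×0.027) + 150 ≈ 185335.2 mm; DoF = Df − Dn = 247427 − 67448 ≈ 179979 mm.
Ratio = 179979 / 13738 ≈ 13.1.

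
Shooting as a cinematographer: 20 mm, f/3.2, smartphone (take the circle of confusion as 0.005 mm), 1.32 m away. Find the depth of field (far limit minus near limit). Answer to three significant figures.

138 mm

Hyperfocal distance H = f²/(N·c) + f = 20²/(3.2 × 0.005) + 20 = 400/0.016 + 20 ≈ 25020.0 mm ≈ 25.02 m.
Near limit Dn = s·(H − f)/(H + s − 2f) = 1320 × (25020.0 − 20) / (25020.0 + 1320 − 2 × 20) = 1320 × 25000.0 / 26300.0 ≈ 1254.75 mm.
Far limit Df = s·(H − f)/(H − s) = 1320 × (25020.0 − 20) / (25020.0 − 1320) = 1320 × 25000.0 / 23700.0 ≈ 1392.41 mm.
Depth of field = Df − Dn = 1392.41 − 1254.75 ≈ 137.66 mm.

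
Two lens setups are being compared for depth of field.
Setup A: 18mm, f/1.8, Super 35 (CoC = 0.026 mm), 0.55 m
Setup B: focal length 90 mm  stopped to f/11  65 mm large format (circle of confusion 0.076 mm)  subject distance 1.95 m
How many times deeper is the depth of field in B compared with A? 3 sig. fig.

Setup A: H = 18²/(1.8×0.026) + 18 ≈ 6941.1 mm; DoF = Df − Dn = 595.783 − 510.752 ≈ 85.031 mm.
Setup B: H = 90²/(11×0.076) + 90 ≈ 9779.0 mm; DoF = Df − Dn = 2413.28 − 1635.95 ≈ 777.33 mm.
Ratio = 777.33 / 85.031 ≈ 9.14.

9.14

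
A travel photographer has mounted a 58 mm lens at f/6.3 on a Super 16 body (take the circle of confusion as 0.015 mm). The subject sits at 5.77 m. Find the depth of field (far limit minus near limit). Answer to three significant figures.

Hyperfocal distance H = f²/(N·c) + f = 58²/(6.3 × 0.015) + 58 = 3364/0.0945 + 58 ≈ 35655.9 mm ≈ 35.66 m.
Near limit Dn = s·(H − f)/(H + s − 2f) = 5770 × (35655.9 − 58) / (35655.9 + 5770 − 2 × 58) = 5770 × 35597.9 / 41309.9 ≈ 4972.2 mm.
Far limit Df = s·(H − f)/(H − s) = 5770 × (35655.9 − 58) / (35655.9 − 5770) = 5770 × 35597.9 / 29885.9 ≈ 6872.8 mm.
Depth of field = Df − Dn = 6872.8 − 4972.2 ≈ 1900.6 mm ≈ 1.90 m.

1.90 m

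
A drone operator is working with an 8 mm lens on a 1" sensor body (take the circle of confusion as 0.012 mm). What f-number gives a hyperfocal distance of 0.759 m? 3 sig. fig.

f/7.10

Rearrange H = f²/(N·c) + f for N: N = f² / ((H − f)·c).
N = 8² / ((759 − 8) × 0.012) = 64 / 9.012 ≈ 7.10.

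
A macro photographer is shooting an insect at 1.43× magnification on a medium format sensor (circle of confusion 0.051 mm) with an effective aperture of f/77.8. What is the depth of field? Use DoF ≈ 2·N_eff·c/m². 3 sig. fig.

At magnification m, DoF ≈ 2·N_eff·c/m² = 2 × 77.8 × 0.051 / 1.43² = 7.936 / 2.045 ≈ 3.88 mm.

3.88 mm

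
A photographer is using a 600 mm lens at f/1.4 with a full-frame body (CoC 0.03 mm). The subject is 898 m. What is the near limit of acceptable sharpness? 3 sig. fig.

Hyperfocal distance H = f²/(N·c) + f = 600²/(1.4 × 0.03) + 600 = 360000/0.042 + 600 ≈ 8572028.6 mm ≈ 8572 m.
Near limit Dn = s·(H − f)/(H + s − 2f) = 898000 × (8572028.6 − 600) / (8572028.6 + 898000 − 2 × 600) = 898000 × 8571428.6 / 9468828.6 ≈ 812893 mm ≈ 813 m.

813 m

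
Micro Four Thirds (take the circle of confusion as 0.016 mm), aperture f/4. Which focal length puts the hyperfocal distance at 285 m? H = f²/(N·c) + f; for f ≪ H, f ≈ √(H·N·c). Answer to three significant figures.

From H = f²/(N·c) + f, with f ≪ H: f ≈ √(H·N·c) = √(285000 × 4 × 0.016) = √18240 ≈ 135.1 mm.
The +f correction barely moves this — solving exactly, f² + N·c·f − N·c·H = 0 ⇒ f = (−N·c + √((N·c)² + 4·N·c·H))/2 = (−0.064 + √72960)/2 ≈ 135.02 mm, so f ≈ 135 mm.

135 mm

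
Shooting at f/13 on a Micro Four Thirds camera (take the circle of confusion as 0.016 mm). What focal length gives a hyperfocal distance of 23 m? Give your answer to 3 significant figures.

From H = f²/(N·c) + f, with f ≪ H: f ≈ √(H·N·c) = √(23000 × 13 × 0.016) = √4784.0 ≈ 69.17 mm.
Exact: f² + N·c·f − N·c·H = 0 ⇒ f = (−N·c + √((N·c)² + 4·N·c·H))/2 = (−0.208 + √19136)/2 ≈ 69.063 mm ≈ 69.1 mm.

69.1 mm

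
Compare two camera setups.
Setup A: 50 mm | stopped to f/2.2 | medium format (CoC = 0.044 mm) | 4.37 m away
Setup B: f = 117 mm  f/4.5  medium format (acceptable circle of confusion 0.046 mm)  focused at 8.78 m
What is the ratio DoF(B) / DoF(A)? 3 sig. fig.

1.56

Setup A: H = 50²/(2.2×0.044) + 50 ≈ 25876.4 mm; DoF = Df − Dn = 5247.8 − 3743.8 ≈ 1504.0 mm.
Setup B: H = 117²/(4.5×0.046) + 117 ≈ 66247.4 mm; DoF = Df − Dn = 10103.6 − 7763.1 ≈ 2340.5 mm.
Ratio = 2340.5 / 1504.0 ≈ 1.56.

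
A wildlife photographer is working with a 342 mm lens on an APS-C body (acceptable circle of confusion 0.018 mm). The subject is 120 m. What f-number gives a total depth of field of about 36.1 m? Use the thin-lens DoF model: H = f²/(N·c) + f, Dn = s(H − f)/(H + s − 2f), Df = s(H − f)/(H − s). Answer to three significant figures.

Write h = H − f = f²/(N·c). The thin-lens limits are Dn = s·h/(h + (s−f)) and Df = s·h/(h − (s−f)), so DoF = Df − Dn = 2·s·(s−f)·h / (h² − (s−f)²).
That is a quadratic in h: DoF·h² − 2·s·(s−f)·h − DoF·(s−f)² = 0 ⇒ h = (s−f)·(s + √(s² + DoF²)) / DoF = 119658 × (120000 + √(120000² + 36100²)) / 36100 = 119658 × (120000 + 125312) / 36100 ≈ 813119 mm.
Then N = f²/(c·h) = 342² / (0.018 × 813119) = 116964 / 14636 ≈ 7.99.

f/7.99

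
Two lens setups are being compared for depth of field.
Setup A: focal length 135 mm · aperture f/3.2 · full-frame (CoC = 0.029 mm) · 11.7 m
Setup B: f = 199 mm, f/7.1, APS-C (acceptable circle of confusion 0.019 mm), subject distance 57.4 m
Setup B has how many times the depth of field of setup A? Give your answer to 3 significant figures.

Setup A: H = 135²/(3.2×0.029) + 135 ≈ 196525.1 mm; DoF = Df − Dn = 12432.1 − 11049.3 ≈ 1382.8 mm.
Setup B: H = 199²/(7.1×0.019) + 199 ≈ 293757.2 mm; DoF = Df − Dn = 71291 − 48039 ≈ 23252 mm.
Ratio = 23252 / 1382.8 ≈ 16.8.

16.8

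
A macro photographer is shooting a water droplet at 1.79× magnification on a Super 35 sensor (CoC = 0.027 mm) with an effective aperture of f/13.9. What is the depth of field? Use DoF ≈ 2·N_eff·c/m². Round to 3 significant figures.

At magnification m, DoF ≈ 2·N_eff·c/m² = 2 × 13.9 × 0.027 / 1.79² = 0.7506 / 3.204 ≈ 0.234 mm.

0.234 mm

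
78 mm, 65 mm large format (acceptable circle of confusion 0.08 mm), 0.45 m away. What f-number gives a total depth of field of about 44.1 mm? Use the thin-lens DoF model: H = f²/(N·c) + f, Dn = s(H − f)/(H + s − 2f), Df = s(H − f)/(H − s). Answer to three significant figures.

f/9.99

Write h = H − f = f²/(N·c). The thin-lens limits are Dn = s·h/(h + (s−f)) and Df = s·h/(h − (s−f)), so DoF = Df − Dn = 2·s·(s−f)·h / (h² − (s−f)²).
That is a quadratic in h: DoF·h² − 2·s·(s−f)·h − DoF·(s−f)² = 0 ⇒ h = (s−f)·(s + √(s² + DoF²)) / DoF = 372 × (450 + √(450² + 44.1²)) / 44.1 = 372 × (450 + 452.156) / 44.1 ≈ 7610.0 mm.
Then N = f²/(c·h) = 78² / (0.08 × 7610.0) = 6084 / 608.80 ≈ 9.99.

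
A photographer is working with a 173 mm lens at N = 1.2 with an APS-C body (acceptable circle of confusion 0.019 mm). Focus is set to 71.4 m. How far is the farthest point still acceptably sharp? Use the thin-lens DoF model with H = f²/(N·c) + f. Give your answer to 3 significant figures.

75.5 m

Hyperfocal distance H = f²/(N·c) + f = 173²/(1.2 × 0.019) + 173 = 29929/0.0228 + 173 ≈ 1312848.4 mm ≈ 1313 m.
Far limit Df = s·(H − f)/(H − s) = 71400 × (1312848.4 − 173) / (1312848.4 − 71400) = 71400 × 1312675.4 / 1241448.4 ≈ 75497 mm ≈ 75.5 m.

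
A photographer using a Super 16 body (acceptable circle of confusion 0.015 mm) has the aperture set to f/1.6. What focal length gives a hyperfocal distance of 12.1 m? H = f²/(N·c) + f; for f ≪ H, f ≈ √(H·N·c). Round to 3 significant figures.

17.0 mm

From H = f²/(N·c) + f, with f ≪ H: f ≈ √(H·N·c) = √(12100 × 1.6 × 0.015) = √290.40 ≈ 17.04 mm.
The +f correction barely moves this — solving exactly, f² + N·c·f − N·c·H = 0 ⇒ f = (−N·c + √((N·c)² + 4·N·c·H))/2 = (−0.024 + √1161.6)/2 ≈ 17.029 mm, so f ≈ 17.0 mm.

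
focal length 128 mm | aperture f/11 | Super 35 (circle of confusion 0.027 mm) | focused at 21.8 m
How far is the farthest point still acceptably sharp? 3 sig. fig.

35.9 m

Hyperfocal distance H = f²/(N·c) + f = 128²/(11 × 0.027) + 128 = 16384/0.297 + 128 ≈ 55293.0 mm ≈ 55.29 m.
Far limit Df = s·(H − f)/(H − s) = 21800 × (55293.0 − 128) / (55293.0 − 21800) = 21800 × 55165.0 / 33493.0 ≈ 35906 mm ≈ 35.9 m.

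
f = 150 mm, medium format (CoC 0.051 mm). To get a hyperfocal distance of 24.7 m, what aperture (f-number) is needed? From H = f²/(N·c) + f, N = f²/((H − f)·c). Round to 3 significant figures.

Rearrange H = f²/(N·c) + f for N: N = f² / ((H − f)·c).
N = 150² / ((24700 − 150) × 0.051) = 22500 / 1252 ≈ 18.

f/18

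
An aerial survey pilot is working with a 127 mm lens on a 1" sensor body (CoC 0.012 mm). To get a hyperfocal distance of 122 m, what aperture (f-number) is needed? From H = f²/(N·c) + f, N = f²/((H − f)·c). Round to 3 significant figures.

f/11

Rearrange H = f²/(N·c) + f for N: N = f² / ((H − f)·c).
N = 127² / ((122000 − 127) × 0.012) = 16129 / 1462 ≈ 11.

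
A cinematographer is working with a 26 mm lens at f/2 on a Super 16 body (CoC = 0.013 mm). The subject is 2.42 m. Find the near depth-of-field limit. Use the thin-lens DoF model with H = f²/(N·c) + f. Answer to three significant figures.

Hyperfocal distance H = f²/(N·c) + f = 26²/(2 × 0.013) + 26 = 676/0.026 + 26 ≈ 26026.0 mm ≈ 26.03 m.
Near limit Dn = s·(H − f)/(H + s − 2f) = 2420 × (26026.0 − 26) / (26026.0 + 2420 − 2 × 26) = 2420 × 26000.0 / 28394.0 ≈ 2216.0 mm ≈ 2.22 m.

2.22 m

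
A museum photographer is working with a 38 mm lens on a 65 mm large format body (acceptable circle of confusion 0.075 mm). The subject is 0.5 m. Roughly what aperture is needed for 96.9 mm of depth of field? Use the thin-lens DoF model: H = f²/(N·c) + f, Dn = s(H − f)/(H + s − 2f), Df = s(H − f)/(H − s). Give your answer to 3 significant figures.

f/4

Write h = H − f = f²/(N·c). The thin-lens limits are Dn = s·h/(h + (s−f)) and Df = s·h/(h − (s−f)), so DoF = Df − Dn = 2·s·(s−f)·h / (h² − (s−f)²).
That is a quadratic in h: DoF·h² − 2·s·(s−f)·h − DoF·(s−f)² = 0 ⇒ h = (s−f)·(s + √(s² + DoF²)) / DoF = 462 × (500 + √(500² + 96.9²)) / 96.9 = 462 × (500 + 509.303) / 96.9 ≈ 4812.2 mm.
Then N = f²/(c·h) = 38² / (0.075 × 4812.2) = 1444 / 360.91 ≈ 4.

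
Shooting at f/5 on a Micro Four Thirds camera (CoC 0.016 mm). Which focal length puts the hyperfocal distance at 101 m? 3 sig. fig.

From H = f²/(N·c) + f, with f ≪ H: f ≈ √(H·N·c) = √(101000 × 5 × 0.016) = √8080.0 ≈ 89.89 mm.
Exact: f² + N·c·f − N·c·H = 0 ⇒ f = (−N·c + √((N·c)² + 4·N·c·H))/2 = (−0.08 + √32320)/2 ≈ 89.849 mm ≈ 89.8 mm.

89.8 mm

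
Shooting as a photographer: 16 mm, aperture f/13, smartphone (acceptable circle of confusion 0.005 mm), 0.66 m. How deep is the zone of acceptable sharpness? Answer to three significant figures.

222 mm

Hyperfocal distance H = f²/(N·c) + f = 16²/(13 × 0.005) + 16 = 256/0.065 + 16 ≈ 3954.5 mm ≈ 3.954 m.
Near limit Dn = s·(H − f)/(H + s − 2f) = 660 × (3954.5 − 16) / (3954.5 + 660 − 2 × 16) = 660 × 3938.5 / 4582.5 ≈ 567.25 mm.
Far limit Df = s·(H − f)/(H − s) = 660 × (3954.5 − 16) / (3954.5 − 660) = 660 × 3938.5 / 3294.5 ≈ 789.02 mm.
Depth of field = Df − Dn = 789.02 − 567.25 ≈ 221.77 mm.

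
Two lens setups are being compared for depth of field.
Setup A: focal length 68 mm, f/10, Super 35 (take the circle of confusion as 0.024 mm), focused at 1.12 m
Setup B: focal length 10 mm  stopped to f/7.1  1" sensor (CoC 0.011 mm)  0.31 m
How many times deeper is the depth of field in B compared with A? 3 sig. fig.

1.25

Setup A: H = 68²/(10×0.024) + 68 ≈ 19334.7 mm; DoF = Df − Dn = 1184.69 − 1062.01 ≈ 122.68 mm.
Setup B: H = 10²/(7.1×0.011) + 10 ≈ 1290.4 mm; DoF = Df − Dn = 404.86 − 251.15 ≈ 153.71 mm.
Ratio = 153.71 / 122.68 ≈ 1.25.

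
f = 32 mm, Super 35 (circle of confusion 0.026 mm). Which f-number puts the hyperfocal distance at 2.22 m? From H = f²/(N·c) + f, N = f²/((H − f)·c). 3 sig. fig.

f/18

Rearrange H = f²/(N·c) + f for N: N = f² / ((H − f)·c).
N = 32² / ((2220 − 32) × 0.026) = 1024 / 56.89 ≈ 18.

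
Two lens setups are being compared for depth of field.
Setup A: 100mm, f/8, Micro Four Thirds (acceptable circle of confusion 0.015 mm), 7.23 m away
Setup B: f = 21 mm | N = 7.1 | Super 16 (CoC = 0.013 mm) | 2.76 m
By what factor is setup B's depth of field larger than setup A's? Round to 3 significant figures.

Setup A: H = 100²/(8×0.015) + 100 ≈ 83433.3 mm; DoF = Df − Dn = 7906.5 − 6660.2 ≈ 1246.3 mm.
Setup B: H = 21²/(7.1×0.013) + 21 ≈ 4798.9 mm; DoF = Df − Dn = 6467.7 − 1754.3 ≈ 4713.4 mm.
Ratio = 4713.4 / 1246.3 ≈ 3.78.

3.78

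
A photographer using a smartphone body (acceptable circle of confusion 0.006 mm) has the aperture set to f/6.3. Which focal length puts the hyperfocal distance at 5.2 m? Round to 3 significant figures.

From H = f²/(N·c) + f, with f ≪ H: f ≈ √(H·N·c) = √(5200 × 6.3 × 0.006) = √196.56 ≈ 14.02 mm.
The +f correction barely moves this — solving exactly, f² + N·c·f − N·c·H = 0 ⇒ f = (−N·c + √((N·c)² + 4·N·c·H))/2 = (−0.0378 + √786.24)/2 ≈ 14.001 mm, so f ≈ 14.0 mm.

14.0 mm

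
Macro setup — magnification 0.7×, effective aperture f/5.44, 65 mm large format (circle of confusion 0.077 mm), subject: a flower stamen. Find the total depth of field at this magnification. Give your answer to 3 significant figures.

At magnification m, DoF ≈ 2·N_eff·c/m² = 2 × 5.44 × 0.077 / 0.7² = 0.8378 / 0.49 ≈ 1.71 mm.

1.71 mm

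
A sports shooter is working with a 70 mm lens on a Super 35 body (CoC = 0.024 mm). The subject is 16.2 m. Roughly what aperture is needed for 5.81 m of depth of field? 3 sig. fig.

f/2.20

Write h = H − f = f²/(N·c). The thin-lens limits are Dn = s·h/(h + (s−f)) and Df = s·h/(h − (s−f)), so DoF = Df − Dn = 2·s·(s−f)·h / (h² − (s−f)²).
That is a quadratic in h: DoF·h² − 2·s·(s−f)·h − DoF·(s−f)² = 0 ⇒ h = (s−f)·(s + √(s² + DoF²)) / DoF = 16130 × (16200 + √(16200² + 5810²)) / 5810 = 16130 × (16200 + 17210.3) / 5810 ≈ 92755 mm.
Then N = f²/(c·h) = 70² / (0.024 × 92755) = 4900 / 2226.1 ≈ 2.20.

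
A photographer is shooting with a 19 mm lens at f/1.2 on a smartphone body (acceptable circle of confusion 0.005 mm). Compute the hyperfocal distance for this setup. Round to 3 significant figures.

60.2 m

Hyperfocal distance H = f²/(N·c) + f = 19²/(1.2 × 0.005) + 19 = 361/0.006 + 19 ≈ 60185.7 mm ≈ 60.2 m.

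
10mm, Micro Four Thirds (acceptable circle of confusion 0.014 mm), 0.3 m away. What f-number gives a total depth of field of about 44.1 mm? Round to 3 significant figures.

Write h = H − f = f²/(N·c). The thin-lens limits are Dn = s·h/(h + (s−f)) and Df = s·h/(h − (s−f)), so DoF = Df − Dn = 2·s·(s−f)·h / (h² − (s−f)²).
That is a quadratic in h: DoF·h² − 2·s·(s−f)·h − DoF·(s−f)² = 0 ⇒ h = (s−f)·(s + √(s² + DoF²)) / DoF = 290 × (300 + √(300² + 44.1²)) / 44.1 = 290 × (300 + 303.224) / 44.1 ≈ 3966.8 mm.
Then N = f²/(c·h) = 10² / (0.014 × 3966.8) = 100 / 55.535 ≈ 1.80.

f/1.80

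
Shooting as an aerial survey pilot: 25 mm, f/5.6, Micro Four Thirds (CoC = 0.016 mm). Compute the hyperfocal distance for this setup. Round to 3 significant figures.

7.00 m

Hyperfocal distance H = f²/(N·c) + f = 25²/(5.6 × 0.016) + 25 = 625/0.0896 + 25 ≈ 7000.4 mm ≈ 7.00 m.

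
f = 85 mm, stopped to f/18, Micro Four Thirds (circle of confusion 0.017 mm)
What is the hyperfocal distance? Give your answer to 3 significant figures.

23.7 m

Hyperfocal distance H = f²/(N·c) + f = 85²/(18 × 0.017) + 85 = 7225/0.306 + 85 ≈ 23696.1 mm ≈ 23.7 m.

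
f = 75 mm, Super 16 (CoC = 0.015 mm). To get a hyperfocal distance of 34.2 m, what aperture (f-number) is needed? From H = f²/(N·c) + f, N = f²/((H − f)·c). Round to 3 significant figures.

Rearrange H = f²/(N·c) + f for N: N = f² / ((H − f)·c).
N = 75² / ((34200 − 75) × 0.015) = 5625 / 511.9 ≈ 11.

f/11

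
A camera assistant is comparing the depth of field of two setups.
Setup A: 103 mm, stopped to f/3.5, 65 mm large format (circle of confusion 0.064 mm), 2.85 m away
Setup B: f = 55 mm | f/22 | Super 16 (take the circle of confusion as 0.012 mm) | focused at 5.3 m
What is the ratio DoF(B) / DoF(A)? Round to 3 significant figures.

18.5

Setup A: H = 103²/(3.5×0.064) + 103 ≈ 47464.6 mm; DoF = Df − Dn = 3025.48 − 2693.76 ≈ 331.72 mm.
Setup B: H = 55²/(22×0.012) + 55 ≈ 11513.3 mm; DoF = Df − Dn = 9774.0 − 3635.8 ≈ 6138.2 mm.
Ratio = 6138.2 / 331.72 ≈ 18.5.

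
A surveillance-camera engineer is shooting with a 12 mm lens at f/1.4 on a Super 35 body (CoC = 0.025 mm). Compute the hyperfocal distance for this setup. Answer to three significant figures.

4.13 m

Hyperfocal distance H = f²/(N·c) + f = 12²/(1.4 × 0.025) + 12 = 144/0.035 + 12 ≈ 4126.3 mm ≈ 4.13 m.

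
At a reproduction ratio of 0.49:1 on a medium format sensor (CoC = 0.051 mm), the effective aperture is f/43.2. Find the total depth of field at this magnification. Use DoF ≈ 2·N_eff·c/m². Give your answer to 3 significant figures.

At magnification m, DoF ≈ 2·N_eff·c/m² = 2 × 43.2 × 0.051 / 0.49² = 4.406 / 0.2401 ≈ 18.4 mm.

18.4 mm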